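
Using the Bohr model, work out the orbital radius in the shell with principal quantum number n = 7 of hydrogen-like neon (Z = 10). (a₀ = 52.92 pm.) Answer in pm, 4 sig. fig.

r_n = n²a₀/Z = 7² × 52.92 / 10
    = 49 × 52.92 / 10 = 259.3 pm

259.3 pm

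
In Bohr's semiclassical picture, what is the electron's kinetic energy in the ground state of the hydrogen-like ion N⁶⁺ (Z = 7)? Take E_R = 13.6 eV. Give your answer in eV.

666 eV

For a Coulomb orbit the virial theorem gives K = −E_n.
E_n = −E_R·Z²/n², so K = E_R·Z²/n² = 13.6 × 7²/1² = 666 eV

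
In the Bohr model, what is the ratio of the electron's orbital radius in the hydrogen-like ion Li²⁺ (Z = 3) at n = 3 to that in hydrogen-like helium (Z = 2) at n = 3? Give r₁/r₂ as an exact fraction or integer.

2/3

r ∝ Z^-1 · n^2
r₁/r₂ = (3/2)^-1 · (3/3)^2 = 2/3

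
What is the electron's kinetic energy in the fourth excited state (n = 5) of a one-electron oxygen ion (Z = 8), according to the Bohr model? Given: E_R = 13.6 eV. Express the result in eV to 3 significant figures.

For a Coulomb orbit the virial theorem gives K = −E_n.
E_n = −E_R·Z²/n², so K = E_R·Z²/n² = 13.6 × 8²/5² = 34.8 eV

34.8 eV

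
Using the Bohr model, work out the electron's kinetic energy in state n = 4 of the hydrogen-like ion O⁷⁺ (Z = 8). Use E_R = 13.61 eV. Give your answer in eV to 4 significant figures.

54.44 eV

For a Coulomb orbit the virial theorem gives K = −E_n.
E_n = −E_R·Z²/n², so K = E_R·Z²/n² = 13.61 × 8²/4² = 54.44 eV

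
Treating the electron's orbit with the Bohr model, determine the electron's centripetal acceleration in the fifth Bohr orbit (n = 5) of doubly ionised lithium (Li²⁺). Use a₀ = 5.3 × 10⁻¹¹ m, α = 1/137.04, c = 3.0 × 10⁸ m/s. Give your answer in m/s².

3.9 × 10²¹ m/s²

r = n²a₀/Z = 4.4 × 10⁻¹⁰ m, v = Zαc/n = 1.3 × 10⁶ m/s
a = v²/r = (1.3 × 10⁶)² / 4.4 × 10⁻¹⁰ = 3.9 × 10²¹ m/s²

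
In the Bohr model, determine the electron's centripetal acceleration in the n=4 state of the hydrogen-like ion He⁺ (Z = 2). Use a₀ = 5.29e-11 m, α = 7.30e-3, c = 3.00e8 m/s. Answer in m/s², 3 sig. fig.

r = n²a₀/Z = 4.23e-10 m, v = Zαc/n = 1.09e6 m/s
a = v²/r = (1.09e6)² / 4.23e-10 = 2.83e21 m/s²

2.83e21 m/s²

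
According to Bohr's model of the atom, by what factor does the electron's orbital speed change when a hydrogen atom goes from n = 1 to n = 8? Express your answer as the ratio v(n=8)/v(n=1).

v ∝ Z^1 · n^-1; with Z fixed, v ∝ n^-1.
v(n=8)/v(n=1) = (8/1)^-1 = 1/8

1/8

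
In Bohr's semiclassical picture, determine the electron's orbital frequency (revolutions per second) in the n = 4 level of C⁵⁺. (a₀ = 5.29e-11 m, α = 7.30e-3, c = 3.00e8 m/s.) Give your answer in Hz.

3.71e15 Hz

r = n²a₀/Z = 1.41e-10 m, v = Zαc/n = 3.29e6 m/s
f = v/(2πr) = 3.71e15 Hz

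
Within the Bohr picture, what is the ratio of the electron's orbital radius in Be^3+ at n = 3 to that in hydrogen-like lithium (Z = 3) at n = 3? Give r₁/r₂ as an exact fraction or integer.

r ∝ Z^-1 · n^2
r₁/r₂ = (4/3)^-1 · (3/3)^2 = 3/4

3/4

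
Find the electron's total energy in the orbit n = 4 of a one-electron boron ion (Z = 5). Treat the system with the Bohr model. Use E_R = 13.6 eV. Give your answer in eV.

E_n = −E_R·Z²/n² = −13.6 × 5²/4² = -21.2 eV

-21.2 eV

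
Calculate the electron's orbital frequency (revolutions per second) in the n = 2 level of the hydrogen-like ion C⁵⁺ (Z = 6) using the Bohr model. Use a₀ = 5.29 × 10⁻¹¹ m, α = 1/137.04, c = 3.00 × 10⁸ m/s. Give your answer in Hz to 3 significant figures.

2.96 × 10¹⁶ Hz

r = n²a₀/Z = 3.53 × 10⁻¹¹ m, v = Zαc/n = 6.57 × 10⁶ m/s
f = v/(2πr) = 2.96 × 10¹⁶ Hz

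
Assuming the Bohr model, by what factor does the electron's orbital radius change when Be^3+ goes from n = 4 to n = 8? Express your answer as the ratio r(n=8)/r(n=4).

4

r ∝ Z^-1 · n^2; with Z fixed, r ∝ n^2.
r(n=8)/r(n=4) = (8/4)^2 = 4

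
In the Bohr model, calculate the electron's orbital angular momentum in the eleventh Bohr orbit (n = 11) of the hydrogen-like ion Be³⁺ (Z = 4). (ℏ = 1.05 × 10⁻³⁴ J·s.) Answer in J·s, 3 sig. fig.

L_n = nℏ = 11 × 1.05 × 10⁻³⁴ = 1.16 × 10⁻³³ J·s

1.16 × 10⁻³³ J·s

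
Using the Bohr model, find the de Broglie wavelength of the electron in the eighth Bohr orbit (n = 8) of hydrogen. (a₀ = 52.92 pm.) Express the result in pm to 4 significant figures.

The Bohr quantisation condition is nλ = 2πr_n.
r_n = n²a₀/Z = 3387 pm
λ = 2πr_n/n = 2π·3387/8 = 2660 pm

2660 pm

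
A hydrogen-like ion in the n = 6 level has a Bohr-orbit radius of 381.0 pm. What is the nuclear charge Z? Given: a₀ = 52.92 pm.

r_n = n²a₀/Z ⇒ Z = n²a₀/r = 6² × 52.92 / 381.0 ≈ 5.00
Z = 5

5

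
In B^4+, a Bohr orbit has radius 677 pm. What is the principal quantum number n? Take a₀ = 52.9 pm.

r_n = n²a₀/Z ⇒ n² = rZ/a₀ = 677 × 5 / 52.9 ≈ 63.99
n = 8

8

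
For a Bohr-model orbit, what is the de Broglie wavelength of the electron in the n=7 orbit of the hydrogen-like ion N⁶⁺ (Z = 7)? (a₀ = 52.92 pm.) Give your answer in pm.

332.5 pm

The Bohr quantisation condition is nλ = 2πr_n.
r_n = n²a₀/Z = 370.4 pm
λ = 2πr_n/n = 2π·370.4/7 = 332.5 pm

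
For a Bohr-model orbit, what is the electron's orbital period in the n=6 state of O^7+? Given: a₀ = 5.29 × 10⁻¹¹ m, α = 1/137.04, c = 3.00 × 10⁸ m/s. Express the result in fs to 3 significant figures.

0.512 fs

r = n²a₀/Z = 6²·5.29 × 10⁻¹¹/8 = 2.38 × 10⁻¹⁰ m
v = Zαc/n = 8·0.00730·3.00 × 10⁸/6 = 2.92 × 10⁶ m/s
T = 2πr/v = 5.12 × 10⁻¹⁶ s = 0.512 fs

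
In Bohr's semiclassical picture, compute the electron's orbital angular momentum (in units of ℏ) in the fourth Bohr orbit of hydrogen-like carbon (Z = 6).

4

L_n = nℏ, so L/ℏ = n = 4.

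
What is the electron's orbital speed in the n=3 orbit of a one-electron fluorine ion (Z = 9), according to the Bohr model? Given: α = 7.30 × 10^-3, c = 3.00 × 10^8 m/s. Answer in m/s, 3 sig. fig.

v_n = Zαc/n = 9 × 0.00730 × 3.00 × 10^8 / 3
    = 6.57 × 10^6 m/s

6.57 × 10^6 m/s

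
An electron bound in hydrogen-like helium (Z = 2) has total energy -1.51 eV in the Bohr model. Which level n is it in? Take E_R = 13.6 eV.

E_n = −E_R Z²/n² ⇒ n² = E_R Z²/(−E_n) = 13.6 × 2² / 1.51 ≈ 36.03
n = 6

6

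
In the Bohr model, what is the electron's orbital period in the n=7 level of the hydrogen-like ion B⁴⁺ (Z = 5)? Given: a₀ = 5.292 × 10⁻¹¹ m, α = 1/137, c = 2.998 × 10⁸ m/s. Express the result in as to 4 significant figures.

r = n²a₀/Z = 7²·5.292 × 10⁻¹¹/5 = 5.186 × 10⁻¹⁰ m
v = Zαc/n = 5·0.007299·2.998 × 10⁸/7 = 1.563 × 10⁶ m/s
T = 2πr/v = 2.085 × 10⁻¹⁵ s = 2085 as

2085 as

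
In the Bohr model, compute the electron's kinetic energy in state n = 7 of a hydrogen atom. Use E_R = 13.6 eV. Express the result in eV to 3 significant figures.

0.278 eV

For a Coulomb orbit the virial theorem gives K = −E_n.
E_n = −E_R·Z²/n², so K = E_R·Z²/n² = 13.6 × 1²/7² = 0.278 eV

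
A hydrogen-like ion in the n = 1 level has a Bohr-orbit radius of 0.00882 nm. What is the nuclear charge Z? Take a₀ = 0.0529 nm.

r_n = n²a₀/Z ⇒ Z = n²a₀/r = 1² × 0.0529 / 0.00882 ≈ 6.00
Z = 6

6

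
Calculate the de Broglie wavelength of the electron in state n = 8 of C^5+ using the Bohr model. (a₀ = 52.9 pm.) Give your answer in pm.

The Bohr quantisation condition is nλ = 2πr_n.
r_n = n²a₀/Z = 564 pm
λ = 2πr_n/n = 2π·564/8 = 443 pm

443 pm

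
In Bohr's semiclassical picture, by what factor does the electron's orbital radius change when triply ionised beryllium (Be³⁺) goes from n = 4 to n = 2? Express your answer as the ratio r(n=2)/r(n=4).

1/4

r ∝ Z^-1 · n^2; with Z fixed, r ∝ n^2.
r(n=2)/r(n=4) = (2/4)^2 = 1/4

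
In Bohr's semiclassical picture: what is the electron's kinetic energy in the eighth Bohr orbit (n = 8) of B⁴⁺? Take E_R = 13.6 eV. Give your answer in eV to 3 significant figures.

5.31 eV

For a Coulomb orbit the virial theorem gives K = −E_n.
E_n = −E_R·Z²/n², so K = E_R·Z²/n² = 13.6 × 5²/8² = 5.31 eV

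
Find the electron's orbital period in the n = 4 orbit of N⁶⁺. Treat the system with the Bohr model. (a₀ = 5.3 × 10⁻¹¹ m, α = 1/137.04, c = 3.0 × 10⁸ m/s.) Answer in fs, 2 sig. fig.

0.20 fs

r = n²a₀/Z = 4²·5.3 × 10⁻¹¹/7 = 1.2 × 10⁻¹⁰ m
v = Zαc/n = 7·0.0073·3.0 × 10⁸/4 = 3.8 × 10⁶ m/s
T = 2πr/v = 2.0 × 10⁻¹⁶ s = 0.20 fs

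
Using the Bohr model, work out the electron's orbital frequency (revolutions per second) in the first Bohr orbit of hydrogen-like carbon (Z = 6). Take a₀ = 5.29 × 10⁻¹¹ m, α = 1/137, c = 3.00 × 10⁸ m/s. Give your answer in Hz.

r = n²a₀/Z = 8.82 × 10⁻¹² m, v = Zαc/n = 1.31 × 10⁷ m/s
f = v/(2πr) = 2.37 × 10¹⁷ Hz

2.37 × 10¹⁷ Hz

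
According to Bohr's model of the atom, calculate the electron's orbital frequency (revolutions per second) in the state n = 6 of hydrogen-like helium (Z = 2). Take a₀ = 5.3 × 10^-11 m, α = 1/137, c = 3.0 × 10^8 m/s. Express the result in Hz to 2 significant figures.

r = n²a₀/Z = 9.5 × 10^-10 m, v = Zαc/n = 7.3 × 10^5 m/s
f = v/(2πr) = 1.2 × 10^14 Hz

1.2 × 10^14 Hz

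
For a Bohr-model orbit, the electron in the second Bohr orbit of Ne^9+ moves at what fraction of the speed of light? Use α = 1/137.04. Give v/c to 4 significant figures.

0.03649

v_n = Zαc/n, so v/c = Zα/n = 10 × 0.007297 / 2 = 0.03649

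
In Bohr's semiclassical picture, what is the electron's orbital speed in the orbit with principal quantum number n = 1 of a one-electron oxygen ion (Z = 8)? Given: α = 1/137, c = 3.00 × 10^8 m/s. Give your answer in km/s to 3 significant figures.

1.75 × 10^4 km/s

v_n = Zαc/n = 8 × 0.00730 × 3.00 × 10^8 / 1
    = 1.75 × 10^4 km/s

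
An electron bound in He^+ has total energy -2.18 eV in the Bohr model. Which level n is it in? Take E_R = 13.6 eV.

E_n = −E_R Z²/n² ⇒ n² = E_R Z²/(−E_n) = 13.6 × 2² / 2.18 ≈ 24.95
n = 5

5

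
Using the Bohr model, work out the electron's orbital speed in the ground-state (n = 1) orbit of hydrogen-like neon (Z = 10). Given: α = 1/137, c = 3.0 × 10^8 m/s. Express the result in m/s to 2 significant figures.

v_n = Zαc/n = 10 × 0.0073 × 3.0 × 10^8 / 1
    = 2.2 × 10^7 m/s

2.2 × 10^7 m/s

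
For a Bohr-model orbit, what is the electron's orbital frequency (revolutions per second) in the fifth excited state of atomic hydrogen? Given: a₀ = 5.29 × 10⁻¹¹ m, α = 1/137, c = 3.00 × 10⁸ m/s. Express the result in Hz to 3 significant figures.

r = n²a₀/Z = 1.90 × 10⁻⁹ m, v = Zαc/n = 3.65 × 10⁵ m/s
f = v/(2πr) = 3.05 × 10¹³ Hz

3.05 × 10¹³ Hz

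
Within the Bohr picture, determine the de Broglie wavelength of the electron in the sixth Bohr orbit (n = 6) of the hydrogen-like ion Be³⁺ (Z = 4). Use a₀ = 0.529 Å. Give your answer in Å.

The Bohr quantisation condition is nλ = 2πr_n.
r_n = n²a₀/Z = 4.76 Å
λ = 2πr_n/n = 2π·4.76/6 = 4.99 Å

4.99 Å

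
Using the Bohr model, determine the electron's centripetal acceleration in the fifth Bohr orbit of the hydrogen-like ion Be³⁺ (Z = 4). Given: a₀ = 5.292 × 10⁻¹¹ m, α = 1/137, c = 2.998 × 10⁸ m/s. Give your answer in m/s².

9.266 × 10²¹ m/s²

r = n²a₀/Z = 3.308 × 10⁻¹⁰ m, v = Zαc/n = 1.751 × 10⁶ m/s
a = v²/r = (1.751 × 10⁶)² / 3.308 × 10⁻¹⁰ = 9.266 × 10²¹ m/s²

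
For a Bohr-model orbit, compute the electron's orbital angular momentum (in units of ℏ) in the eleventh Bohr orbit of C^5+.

L_n = nℏ, so L/ℏ = n = 11.

11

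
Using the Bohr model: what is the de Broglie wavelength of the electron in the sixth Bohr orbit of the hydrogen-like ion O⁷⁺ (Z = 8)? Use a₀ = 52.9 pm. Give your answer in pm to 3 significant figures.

249 pm

The Bohr quantisation condition is nλ = 2πr_n.
r_n = n²a₀/Z = 238 pm
λ = 2πr_n/n = 2π·238/6 = 249 pm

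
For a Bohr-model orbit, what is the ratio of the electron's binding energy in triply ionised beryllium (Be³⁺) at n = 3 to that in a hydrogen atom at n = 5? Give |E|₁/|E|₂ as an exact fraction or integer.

400/9

|E| ∝ Z^2 · n^-2
|E|₁/|E|₂ = (4/1)^2 · (3/5)^-2 = 400/9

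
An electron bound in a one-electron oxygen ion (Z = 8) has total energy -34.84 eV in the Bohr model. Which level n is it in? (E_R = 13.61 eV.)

5

E_n = −E_R Z²/n² ⇒ n² = E_R Z²/(−E_n) = 13.61 × 8² / 34.84 ≈ 25.00
n = 5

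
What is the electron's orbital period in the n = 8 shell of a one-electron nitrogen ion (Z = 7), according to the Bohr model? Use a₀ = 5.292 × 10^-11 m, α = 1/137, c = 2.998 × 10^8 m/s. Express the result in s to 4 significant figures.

r = n²a₀/Z = 8²·5.292 × 10^-11/7 = 4.838 × 10^-10 m
v = Zαc/n = 7·0.007299·2.998 × 10^8/8 = 1.915 × 10^6 m/s
T = 2πr/v = 1.588 × 10^-15 s

1.588 × 10^-15 s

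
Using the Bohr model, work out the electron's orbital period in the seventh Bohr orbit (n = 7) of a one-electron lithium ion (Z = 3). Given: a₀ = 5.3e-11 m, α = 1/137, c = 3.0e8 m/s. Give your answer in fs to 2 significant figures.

5.8 fs

r = n²a₀/Z = 7²·5.3e-11/3 = 8.7e-10 m
v = Zαc/n = 3·0.0073·3.0e8/7 = 9.4e5 m/s
T = 2πr/v = 5.8e-15 s = 5.8 fs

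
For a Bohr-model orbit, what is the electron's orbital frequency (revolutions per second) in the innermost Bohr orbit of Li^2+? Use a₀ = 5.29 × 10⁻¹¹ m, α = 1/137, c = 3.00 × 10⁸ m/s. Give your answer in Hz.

r = n²a₀/Z = 1.76 × 10⁻¹¹ m, v = Zαc/n = 6.57 × 10⁶ m/s
f = v/(2πr) = 5.93 × 10¹⁶ Hz

5.93 × 10¹⁶ Hz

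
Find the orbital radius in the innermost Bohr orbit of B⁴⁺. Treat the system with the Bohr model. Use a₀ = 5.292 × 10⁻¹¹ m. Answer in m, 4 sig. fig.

1.058 × 10⁻¹¹ m

r_n = n²a₀/Z = 1² × 5.292 × 10⁻¹¹ / 5
    = 1 × 5.292 × 10⁻¹¹ / 5 = 1.058 × 10⁻¹¹ m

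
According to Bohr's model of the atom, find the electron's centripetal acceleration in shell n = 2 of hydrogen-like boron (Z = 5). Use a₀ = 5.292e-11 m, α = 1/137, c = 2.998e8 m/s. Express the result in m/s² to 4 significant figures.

r = n²a₀/Z = 4.234e-11 m, v = Zαc/n = 5.471e6 m/s
a = v²/r = (5.471e6)² / 4.234e-11 = 7.070e23 m/s²

7.070e23 m/s²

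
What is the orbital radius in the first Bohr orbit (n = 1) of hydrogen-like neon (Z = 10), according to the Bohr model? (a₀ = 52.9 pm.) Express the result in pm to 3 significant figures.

r_n = n²a₀/Z = 1² × 52.9 / 10
    = 1 × 52.9 / 10 = 5.29 pm

5.29 pm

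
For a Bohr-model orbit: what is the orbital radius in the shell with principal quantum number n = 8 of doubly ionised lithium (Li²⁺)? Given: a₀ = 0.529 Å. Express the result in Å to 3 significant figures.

11.3 Å

r_n = n²a₀/Z = 8² × 0.529 / 3
    = 64 × 0.529 / 3 = 11.3 Å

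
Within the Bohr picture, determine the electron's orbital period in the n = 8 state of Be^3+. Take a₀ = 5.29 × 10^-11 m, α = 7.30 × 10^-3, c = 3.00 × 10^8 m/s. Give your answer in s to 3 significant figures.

4.86 × 10^-15 s

r = n²a₀/Z = 8²·5.29 × 10^-11/4 = 8.46 × 10^-10 m
v = Zαc/n = 4·0.00730·3.00 × 10^8/8 = 1.09 × 10^6 m/s
T = 2πr/v = 4.86 × 10^-15 s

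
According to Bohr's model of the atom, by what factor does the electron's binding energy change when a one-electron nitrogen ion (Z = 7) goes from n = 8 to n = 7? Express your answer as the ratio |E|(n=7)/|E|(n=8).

64/49

|E| ∝ Z^2 · n^-2; with Z fixed, |E| ∝ n^-2.
|E|(n=7)/|E|(n=8) = (7/8)^-2 = 64/49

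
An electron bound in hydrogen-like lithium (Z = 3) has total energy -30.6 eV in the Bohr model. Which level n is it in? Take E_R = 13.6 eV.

E_n = −E_R Z²/n² ⇒ n² = E_R Z²/(−E_n) = 13.6 × 3² / 30.6 ≈ 4.00
n = 2

2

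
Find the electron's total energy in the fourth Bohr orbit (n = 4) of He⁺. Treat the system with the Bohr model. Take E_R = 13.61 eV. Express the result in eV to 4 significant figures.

E_n = −E_R·Z²/n² = −13.61 × 2²/4² = -3.402 eV

-3.402 eV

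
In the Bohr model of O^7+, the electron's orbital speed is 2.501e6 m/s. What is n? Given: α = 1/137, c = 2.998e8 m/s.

7

v_n = Zαc/n ⇒ n = Zαc/v = 8 × 0.007299 × 2.998e8 / 2.501e6 ≈ 7.00
n = 7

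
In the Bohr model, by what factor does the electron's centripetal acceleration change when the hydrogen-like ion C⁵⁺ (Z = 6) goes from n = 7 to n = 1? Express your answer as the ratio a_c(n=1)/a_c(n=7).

a_c ∝ Z^3 · n^-4; with Z fixed, a_c ∝ n^-4.
a_c(n=1)/a_c(n=7) = (1/7)^-4 = 2401

2401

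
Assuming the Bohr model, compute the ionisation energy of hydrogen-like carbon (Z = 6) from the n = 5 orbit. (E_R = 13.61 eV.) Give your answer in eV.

19.60 eV

E_n = −E_R·Z²/n² = −13.61 × 6²/5² eV = -19.60 eV
Ionisation energy = −E_n = 19.60 eV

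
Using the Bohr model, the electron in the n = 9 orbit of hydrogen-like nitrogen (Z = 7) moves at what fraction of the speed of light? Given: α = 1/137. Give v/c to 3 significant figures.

v_n = Zαc/n, so v/c = Zα/n = 7 × 0.00730 / 9 = 0.00568

0.00568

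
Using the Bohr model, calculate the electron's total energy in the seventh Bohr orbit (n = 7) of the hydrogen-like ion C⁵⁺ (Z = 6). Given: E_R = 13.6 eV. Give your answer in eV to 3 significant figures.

-9.99 eV

E_n = −E_R·Z²/n² = −13.6 × 6²/7² = -9.99 eV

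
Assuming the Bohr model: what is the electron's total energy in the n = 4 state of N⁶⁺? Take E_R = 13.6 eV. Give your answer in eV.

-41.6 eV

E_n = −E_R·Z²/n² = −13.6 × 7²/4² = -41.6 eV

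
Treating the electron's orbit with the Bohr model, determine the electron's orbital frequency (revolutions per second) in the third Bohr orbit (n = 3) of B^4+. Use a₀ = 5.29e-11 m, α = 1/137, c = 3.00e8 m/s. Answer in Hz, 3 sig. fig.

6.10e15 Hz

r = n²a₀/Z = 9.52e-11 m, v = Zαc/n = 3.65e6 m/s
f = v/(2πr) = 6.10e15 Hz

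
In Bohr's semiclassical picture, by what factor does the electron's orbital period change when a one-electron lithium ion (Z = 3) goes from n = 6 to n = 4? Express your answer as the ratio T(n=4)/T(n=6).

8/27

T ∝ Z^-2 · n^3; with Z fixed, T ∝ n^3.
T(n=4)/T(n=6) = (4/6)^3 = 8/27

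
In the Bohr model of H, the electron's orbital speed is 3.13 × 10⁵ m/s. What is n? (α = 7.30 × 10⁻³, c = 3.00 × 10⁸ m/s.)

v_n = Zαc/n ⇒ n = Zαc/v = 1 × 0.00730 × 3.00 × 10⁸ / 3.13 × 10⁵ ≈ 7.00
n = 7

7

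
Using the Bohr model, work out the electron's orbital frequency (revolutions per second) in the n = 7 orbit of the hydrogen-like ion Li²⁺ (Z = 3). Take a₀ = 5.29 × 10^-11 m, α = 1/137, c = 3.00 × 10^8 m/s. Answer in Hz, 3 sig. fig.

r = n²a₀/Z = 8.64 × 10^-10 m, v = Zαc/n = 9.38 × 10^5 m/s
f = v/(2πr) = 1.73 × 10^14 Hz

1.73 × 10^14 Hz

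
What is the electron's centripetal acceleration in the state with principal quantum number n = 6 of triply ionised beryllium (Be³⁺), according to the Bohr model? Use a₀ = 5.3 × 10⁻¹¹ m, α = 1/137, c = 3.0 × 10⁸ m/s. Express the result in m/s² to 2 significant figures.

r = n²a₀/Z = 4.8 × 10⁻¹⁰ m, v = Zαc/n = 1.5 × 10⁶ m/s
a = v²/r = (1.5 × 10⁶)² / 4.8 × 10⁻¹⁰ = 4.5 × 10²¹ m/s²

4.5 × 10²¹ m/s²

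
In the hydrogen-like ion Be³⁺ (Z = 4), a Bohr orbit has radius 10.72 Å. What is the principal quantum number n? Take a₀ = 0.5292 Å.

9

r_n = n²a₀/Z ⇒ n² = rZ/a₀ = 10.72 × 4 / 0.5292 ≈ 81.03
n = 9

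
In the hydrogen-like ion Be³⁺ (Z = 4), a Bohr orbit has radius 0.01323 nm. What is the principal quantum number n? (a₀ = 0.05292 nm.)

r_n = n²a₀/Z ⇒ n² = rZ/a₀ = 0.01323 × 4 / 0.05292 ≈ 1.00
n = 1

1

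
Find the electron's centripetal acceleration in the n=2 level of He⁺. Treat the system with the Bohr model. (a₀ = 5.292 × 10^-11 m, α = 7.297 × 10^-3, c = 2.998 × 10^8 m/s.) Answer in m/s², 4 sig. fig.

r = n²a₀/Z = 1.058 × 10^-10 m, v = Zαc/n = 2.188 × 10^6 m/s
a = v²/r = (2.188 × 10^6)² / 1.058 × 10^-10 = 4.522 × 10^22 m/s²

4.522 × 10^22 m/s²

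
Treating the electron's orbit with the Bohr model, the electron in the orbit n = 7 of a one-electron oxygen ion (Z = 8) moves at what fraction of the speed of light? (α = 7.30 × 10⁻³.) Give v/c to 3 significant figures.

0.00834

v_n = Zαc/n, so v/c = Zα/n = 8 × 0.00730 / 7 = 0.00834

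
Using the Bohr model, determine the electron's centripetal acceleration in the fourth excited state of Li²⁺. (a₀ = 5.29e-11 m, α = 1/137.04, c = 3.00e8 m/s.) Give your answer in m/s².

r = n²a₀/Z = 4.41e-10 m, v = Zαc/n = 1.31e6 m/s
a = v²/r = (1.31e6)² / 4.41e-10 = 3.91e21 m/s²

3.91e21 m/s²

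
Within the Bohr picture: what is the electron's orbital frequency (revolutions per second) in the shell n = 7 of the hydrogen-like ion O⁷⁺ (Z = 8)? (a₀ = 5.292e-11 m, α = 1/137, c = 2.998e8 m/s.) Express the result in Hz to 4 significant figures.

r = n²a₀/Z = 3.241e-10 m, v = Zαc/n = 2.501e6 m/s
f = v/(2πr) = 1.228e15 Hz

1.228e15 Hz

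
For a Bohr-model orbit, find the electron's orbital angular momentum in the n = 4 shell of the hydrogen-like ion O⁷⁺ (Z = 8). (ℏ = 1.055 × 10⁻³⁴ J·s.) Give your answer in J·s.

4.220 × 10⁻³⁴ J·s

L_n = nℏ = 4 × 1.055 × 10⁻³⁴ = 4.220 × 10⁻³⁴ J·s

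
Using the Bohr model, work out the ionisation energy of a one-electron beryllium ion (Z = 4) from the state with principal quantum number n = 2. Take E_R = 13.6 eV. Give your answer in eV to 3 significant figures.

E_n = −E_R·Z²/n² = −13.6 × 4²/2² eV = -54.4 eV
Ionisation energy = −E_n = 54.4 eV

54.4 eV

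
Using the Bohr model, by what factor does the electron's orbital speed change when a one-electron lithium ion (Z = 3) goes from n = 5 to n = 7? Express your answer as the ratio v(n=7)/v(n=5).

v ∝ Z^1 · n^-1; with Z fixed, v ∝ n^-1.
v(n=7)/v(n=5) = (7/5)^-1 = 5/7

5/7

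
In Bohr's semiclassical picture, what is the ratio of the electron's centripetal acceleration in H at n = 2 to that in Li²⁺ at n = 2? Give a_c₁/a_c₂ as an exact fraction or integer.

1/27

a_c ∝ Z^3 · n^-4
a_c₁/a_c₂ = (1/3)^3 · (2/2)^-4 = 1/27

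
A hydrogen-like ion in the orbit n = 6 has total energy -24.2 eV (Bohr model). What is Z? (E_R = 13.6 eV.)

E_n = −E_R Z²/n² ⇒ Z² = −E_n n²/E_R = 24.2 × 6² / 13.6 ≈ 64.06
Z = 8

8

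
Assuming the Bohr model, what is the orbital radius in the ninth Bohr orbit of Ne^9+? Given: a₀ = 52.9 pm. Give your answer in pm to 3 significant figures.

r_n = n²a₀/Z = 9² × 52.9 / 10
    = 81 × 52.9 / 10 = 428 pm

428 pm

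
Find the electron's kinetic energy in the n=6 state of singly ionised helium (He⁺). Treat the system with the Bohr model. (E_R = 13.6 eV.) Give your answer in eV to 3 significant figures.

For a Coulomb orbit the virial theorem gives K = −E_n.
E_n = −E_R·Z²/n², so K = E_R·Z²/n² = 13.6 × 2²/6² = 1.51 eV

1.51 eV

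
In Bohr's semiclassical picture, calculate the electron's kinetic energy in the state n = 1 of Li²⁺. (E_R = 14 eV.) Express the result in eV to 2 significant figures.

For a Coulomb orbit the virial theorem gives K = −E_n.
E_n = −E_R·Z²/n², so K = E_R·Z²/n² = 14 × 3²/1² = 130 eV

130 eV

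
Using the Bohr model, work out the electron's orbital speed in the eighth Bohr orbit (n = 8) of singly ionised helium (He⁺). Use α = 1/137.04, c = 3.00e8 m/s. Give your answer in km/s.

v_n = Zαc/n = 2 × 0.00730 × 3.00e8 / 8
    = 547 km/s

547 km/s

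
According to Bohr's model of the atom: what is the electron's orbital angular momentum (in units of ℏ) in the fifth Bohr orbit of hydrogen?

5

L_n = nℏ, so L/ℏ = n = 5.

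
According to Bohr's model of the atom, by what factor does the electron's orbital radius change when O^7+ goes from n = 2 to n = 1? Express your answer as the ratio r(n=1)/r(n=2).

1/4

r ∝ Z^-1 · n^2; with Z fixed, r ∝ n^2.
r(n=1)/r(n=2) = (1/2)^2 = 1/4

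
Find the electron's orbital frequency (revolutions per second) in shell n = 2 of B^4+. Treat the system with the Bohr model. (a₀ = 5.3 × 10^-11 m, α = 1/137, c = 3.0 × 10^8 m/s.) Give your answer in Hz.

r = n²a₀/Z = 4.2 × 10^-11 m, v = Zαc/n = 5.5 × 10^6 m/s
f = v/(2πr) = 2.1 × 10^16 Hz

2.1 × 10^16 Hz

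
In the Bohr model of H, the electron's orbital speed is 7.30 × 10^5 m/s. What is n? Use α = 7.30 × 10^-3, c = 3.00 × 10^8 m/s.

3

v_n = Zαc/n ⇒ n = Zαc/v = 1 × 0.00730 × 3.00 × 10^8 / 7.30 × 10^5 ≈ 3.00
n = 3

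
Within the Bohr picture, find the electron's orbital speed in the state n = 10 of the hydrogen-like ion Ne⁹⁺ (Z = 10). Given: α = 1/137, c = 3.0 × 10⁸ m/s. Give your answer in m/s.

2.2 × 10⁶ m/s

v_n = Zαc/n = 10 × 0.0073 × 3.0 × 10⁸ / 10
    = 2.2 × 10⁶ m/s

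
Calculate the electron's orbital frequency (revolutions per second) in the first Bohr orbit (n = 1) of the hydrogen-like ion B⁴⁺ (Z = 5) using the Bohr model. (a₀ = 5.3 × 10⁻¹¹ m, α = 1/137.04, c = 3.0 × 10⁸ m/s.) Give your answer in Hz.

1.6 × 10¹⁷ Hz

r = n²a₀/Z = 1.1 × 10⁻¹¹ m, v = Zαc/n = 1.1 × 10⁷ m/s
f = v/(2πr) = 1.6 × 10¹⁷ Hz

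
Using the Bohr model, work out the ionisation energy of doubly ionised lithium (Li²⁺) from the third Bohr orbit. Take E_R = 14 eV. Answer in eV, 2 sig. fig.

E_n = −E_R·Z²/n² = −14 × 3²/3² eV = -14 eV
Ionisation energy = −E_n = 14 eV

14 eV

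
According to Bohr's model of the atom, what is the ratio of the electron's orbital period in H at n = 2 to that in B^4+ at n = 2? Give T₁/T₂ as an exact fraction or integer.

25

T ∝ Z^-2 · n^3
T₁/T₂ = (1/5)^-2 · (2/2)^3 = 25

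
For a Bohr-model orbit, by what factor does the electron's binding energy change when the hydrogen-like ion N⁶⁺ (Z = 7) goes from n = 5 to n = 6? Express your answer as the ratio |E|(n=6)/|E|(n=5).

|E| ∝ Z^2 · n^-2; with Z fixed, |E| ∝ n^-2.
|E|(n=6)/|E|(n=5) = (6/5)^-2 = 25/36

25/36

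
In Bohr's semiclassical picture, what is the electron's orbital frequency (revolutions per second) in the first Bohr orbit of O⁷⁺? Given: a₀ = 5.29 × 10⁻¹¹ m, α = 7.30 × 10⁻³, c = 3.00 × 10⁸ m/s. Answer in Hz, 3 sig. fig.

r = n²a₀/Z = 6.61 × 10⁻¹² m, v = Zαc/n = 1.75 × 10⁷ m/s
f = v/(2πr) = 4.22 × 10¹⁷ Hz

4.22 × 10¹⁷ Hz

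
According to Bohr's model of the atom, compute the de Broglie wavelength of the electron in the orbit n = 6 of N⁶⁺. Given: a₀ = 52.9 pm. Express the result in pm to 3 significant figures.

285 pm

The Bohr quantisation condition is nλ = 2πr_n.
r_n = n²a₀/Z = 272 pm
λ = 2πr_n/n = 2π·272/6 = 285 pm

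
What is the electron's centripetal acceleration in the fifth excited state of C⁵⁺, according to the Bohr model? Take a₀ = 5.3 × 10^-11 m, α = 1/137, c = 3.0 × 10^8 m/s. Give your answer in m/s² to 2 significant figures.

1.5 × 10^22 m/s²

r = n²a₀/Z = 3.2 × 10^-10 m, v = Zαc/n = 2.2 × 10^6 m/s
a = v²/r = (2.2 × 10^6)² / 3.2 × 10^-10 = 1.5 × 10^22 m/s²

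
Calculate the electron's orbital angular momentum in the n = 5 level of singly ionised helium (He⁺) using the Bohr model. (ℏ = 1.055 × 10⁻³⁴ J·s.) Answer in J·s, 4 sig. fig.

L_n = nℏ = 5 × 1.055 × 10⁻³⁴ = 5.275 × 10⁻³⁴ J·s

5.275 × 10⁻³⁴ J·s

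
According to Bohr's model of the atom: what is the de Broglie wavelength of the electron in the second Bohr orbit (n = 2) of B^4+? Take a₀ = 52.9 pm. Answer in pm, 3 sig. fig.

The Bohr quantisation condition is nλ = 2πr_n.
r_n = n²a₀/Z = 42.3 pm
λ = 2πr_n/n = 2π·42.3/2 = 133 pm

133 pm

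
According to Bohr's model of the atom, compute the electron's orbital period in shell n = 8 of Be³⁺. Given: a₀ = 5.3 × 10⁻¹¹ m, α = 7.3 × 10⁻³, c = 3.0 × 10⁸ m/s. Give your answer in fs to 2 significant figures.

r = n²a₀/Z = 8²·5.3 × 10⁻¹¹/4 = 8.5 × 10⁻¹⁰ m
v = Zαc/n = 4·0.0073·3.0 × 10⁸/8 = 1.1 × 10⁶ m/s
T = 2πr/v = 4.9 × 10⁻¹⁵ s = 4.9 fs

4.9 fs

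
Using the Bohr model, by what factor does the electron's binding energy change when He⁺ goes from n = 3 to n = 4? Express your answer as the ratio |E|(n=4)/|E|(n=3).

9/16

|E| ∝ Z^2 · n^-2; with Z fixed, |E| ∝ n^-2.
|E|(n=4)/|E|(n=3) = (4/3)^-2 = 9/16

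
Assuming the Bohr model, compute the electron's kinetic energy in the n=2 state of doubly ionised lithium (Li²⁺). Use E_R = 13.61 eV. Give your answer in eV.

30.62 eV

For a Coulomb orbit the virial theorem gives K = −E_n.
E_n = −E_R·Z²/n², so K = E_R·Z²/n² = 13.61 × 3²/2² = 30.62 eV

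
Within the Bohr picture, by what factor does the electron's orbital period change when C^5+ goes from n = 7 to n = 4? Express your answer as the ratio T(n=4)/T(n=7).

64/343

T ∝ Z^-2 · n^3; with Z fixed, T ∝ n^3.
T(n=4)/T(n=7) = (4/7)^3 = 64/343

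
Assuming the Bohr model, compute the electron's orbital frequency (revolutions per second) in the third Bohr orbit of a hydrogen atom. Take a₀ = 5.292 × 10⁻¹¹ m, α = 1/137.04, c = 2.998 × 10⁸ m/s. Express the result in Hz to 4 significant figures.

r = n²a₀/Z = 4.763 × 10⁻¹⁰ m, v = Zαc/n = 7.292 × 10⁵ m/s
f = v/(2πr) = 2.437 × 10¹⁴ Hz

2.437 × 10¹⁴ Hz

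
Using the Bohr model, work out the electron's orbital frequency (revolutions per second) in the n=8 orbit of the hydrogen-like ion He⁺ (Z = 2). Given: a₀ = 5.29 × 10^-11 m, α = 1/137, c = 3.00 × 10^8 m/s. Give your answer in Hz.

5.15 × 10^13 Hz

r = n²a₀/Z = 1.69 × 10^-9 m, v = Zαc/n = 5.47 × 10^5 m/s
f = v/(2πr) = 5.15 × 10^13 Hz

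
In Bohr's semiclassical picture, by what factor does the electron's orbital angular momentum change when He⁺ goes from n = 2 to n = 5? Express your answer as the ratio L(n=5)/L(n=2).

5/2

L = nℏ depends only on n, so L ∝ n.
L(n=5)/L(n=2) = (5/2)^1 = 5/2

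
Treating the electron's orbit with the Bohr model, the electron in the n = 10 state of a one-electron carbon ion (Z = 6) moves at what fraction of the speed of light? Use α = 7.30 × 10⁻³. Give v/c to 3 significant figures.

v_n = Zαc/n, so v/c = Zα/n = 6 × 0.00730 / 10 = 0.00438

0.00438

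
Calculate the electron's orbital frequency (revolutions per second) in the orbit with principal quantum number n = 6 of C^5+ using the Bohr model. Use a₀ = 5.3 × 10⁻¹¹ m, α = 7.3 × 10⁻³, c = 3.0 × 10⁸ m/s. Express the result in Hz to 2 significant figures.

r = n²a₀/Z = 3.2 × 10⁻¹⁰ m, v = Zαc/n = 2.2 × 10⁶ m/s
f = v/(2πr) = 1.1 × 10¹⁵ Hz

1.1 × 10¹⁵ Hz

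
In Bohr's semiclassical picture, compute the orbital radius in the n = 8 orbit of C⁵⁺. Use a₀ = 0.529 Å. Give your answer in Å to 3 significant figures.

5.64 Å

r_n = n²a₀/Z = 8² × 0.529 / 6
    = 64 × 0.529 / 6 = 5.64 Å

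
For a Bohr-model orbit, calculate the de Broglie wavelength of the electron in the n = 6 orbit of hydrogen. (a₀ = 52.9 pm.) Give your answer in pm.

The Bohr quantisation condition is nλ = 2πr_n.
r_n = n²a₀/Z = 1900 pm
λ = 2πr_n/n = 2π·1900/6 = 1990 pm

1990 pm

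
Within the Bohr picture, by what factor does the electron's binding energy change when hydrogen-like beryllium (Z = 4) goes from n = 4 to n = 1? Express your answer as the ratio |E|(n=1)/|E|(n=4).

|E| ∝ Z^2 · n^-2; with Z fixed, |E| ∝ n^-2.
|E|(n=1)/|E|(n=4) = (1/4)^-2 = 16

16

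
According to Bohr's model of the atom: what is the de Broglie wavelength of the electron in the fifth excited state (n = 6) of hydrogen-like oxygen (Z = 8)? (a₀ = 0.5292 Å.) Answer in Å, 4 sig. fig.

The Bohr quantisation condition is nλ = 2πr_n.
r_n = n²a₀/Z = 2.381 Å
λ = 2πr_n/n = 2π·2.381/6 = 2.494 Å

2.494 Å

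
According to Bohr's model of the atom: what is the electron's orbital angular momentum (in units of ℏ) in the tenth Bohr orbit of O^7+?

L_n = nℏ, so L/ℏ = n = 10.

10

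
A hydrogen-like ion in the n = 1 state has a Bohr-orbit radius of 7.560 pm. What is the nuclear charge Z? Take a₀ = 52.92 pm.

r_n = n²a₀/Z ⇒ Z = n²a₀/r = 1² × 52.92 / 7.560 ≈ 7.00
Z = 7

7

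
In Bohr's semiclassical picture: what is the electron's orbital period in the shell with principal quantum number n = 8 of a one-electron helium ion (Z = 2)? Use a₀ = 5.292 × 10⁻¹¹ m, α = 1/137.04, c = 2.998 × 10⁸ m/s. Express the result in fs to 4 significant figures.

r = n²a₀/Z = 8²·5.292 × 10⁻¹¹/2 = 1.693 × 10⁻⁹ m
v = Zαc/n = 2·0.007297·2.998 × 10⁸/8 = 5.469 × 10⁵ m/s
T = 2πr/v = 1.945 × 10⁻¹⁴ s = 19.45 fs

19.45 fs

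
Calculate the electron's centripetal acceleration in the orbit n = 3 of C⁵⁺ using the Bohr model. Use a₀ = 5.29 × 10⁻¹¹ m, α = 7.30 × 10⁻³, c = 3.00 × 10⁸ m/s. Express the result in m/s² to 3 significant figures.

r = n²a₀/Z = 7.94 × 10⁻¹¹ m, v = Zαc/n = 4.38 × 10⁶ m/s
a = v²/r = (4.38 × 10⁶)² / 7.94 × 10⁻¹¹ = 2.42 × 10²³ m/s²

2.42 × 10²³ m/s²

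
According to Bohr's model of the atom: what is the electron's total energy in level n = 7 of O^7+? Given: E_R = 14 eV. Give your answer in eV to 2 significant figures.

E_n = −E_R·Z²/n² = −14 × 8²/7² = -18 eV

-18 eV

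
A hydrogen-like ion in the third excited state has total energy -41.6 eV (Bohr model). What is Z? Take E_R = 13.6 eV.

E_n = −E_R Z²/n² ⇒ Z² = −E_n n²/E_R = 41.6 × 4² / 13.6 ≈ 48.94
Z = 7

7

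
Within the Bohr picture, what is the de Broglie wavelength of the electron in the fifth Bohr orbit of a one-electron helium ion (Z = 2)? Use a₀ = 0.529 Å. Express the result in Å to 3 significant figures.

The Bohr quantisation condition is nλ = 2πr_n.
r_n = n²a₀/Z = 6.61 Å
λ = 2πr_n/n = 2π·6.61/5 = 8.31 Å

8.31 Å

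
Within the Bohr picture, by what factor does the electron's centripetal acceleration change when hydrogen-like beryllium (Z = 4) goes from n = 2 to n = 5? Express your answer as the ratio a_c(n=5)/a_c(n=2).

a_c ∝ Z^3 · n^-4; with Z fixed, a_c ∝ n^-4.
a_c(n=5)/a_c(n=2) = (5/2)^-4 = 16/625

16/625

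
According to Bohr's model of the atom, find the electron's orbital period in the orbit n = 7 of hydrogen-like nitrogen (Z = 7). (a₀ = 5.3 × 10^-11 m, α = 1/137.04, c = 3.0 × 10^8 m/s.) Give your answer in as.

r = n²a₀/Z = 7²·5.3 × 10^-11/7 = 3.7 × 10^-10 m
v = Zαc/n = 7·0.0073·3.0 × 10^8/7 = 2.2 × 10^6 m/s
T = 2πr/v = 1.1 × 10^-15 s = 1100 as

1100 as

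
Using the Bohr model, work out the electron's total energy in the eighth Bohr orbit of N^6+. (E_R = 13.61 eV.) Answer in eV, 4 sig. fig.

E_n = −E_R·Z²/n² = −13.61 × 7²/8² = -10.42 eV

-10.42 eV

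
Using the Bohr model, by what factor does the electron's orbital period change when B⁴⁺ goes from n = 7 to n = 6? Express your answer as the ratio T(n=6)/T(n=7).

T ∝ Z^-2 · n^3; with Z fixed, T ∝ n^3.
T(n=6)/T(n=7) = (6/7)^3 = 216/343

216/343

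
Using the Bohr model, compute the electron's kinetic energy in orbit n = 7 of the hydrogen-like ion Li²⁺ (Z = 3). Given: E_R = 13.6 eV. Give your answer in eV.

2.50 eV

For a Coulomb orbit the virial theorem gives K = −E_n.
E_n = −E_R·Z²/n², so K = E_R·Z²/n² = 13.6 × 3²/7² = 2.50 eV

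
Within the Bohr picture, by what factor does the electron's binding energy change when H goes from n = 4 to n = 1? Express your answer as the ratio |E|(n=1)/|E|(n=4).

16

|E| ∝ Z^2 · n^-2; with Z fixed, |E| ∝ n^-2.
|E|(n=1)/|E|(n=4) = (1/4)^-2 = 16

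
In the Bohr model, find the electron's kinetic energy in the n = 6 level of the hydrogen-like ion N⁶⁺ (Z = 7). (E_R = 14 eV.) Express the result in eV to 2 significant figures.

For a Coulomb orbit the virial theorem gives K = −E_n.
E_n = −E_R·Z²/n², so K = E_R·Z²/n² = 14 × 7²/6² = 19 eV

19 eV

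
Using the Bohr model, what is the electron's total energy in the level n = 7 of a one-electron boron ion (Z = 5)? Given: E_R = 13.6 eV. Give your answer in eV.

E_n = −E_R·Z²/n² = −13.6 × 5²/7² = -6.94 eV

-6.94 eV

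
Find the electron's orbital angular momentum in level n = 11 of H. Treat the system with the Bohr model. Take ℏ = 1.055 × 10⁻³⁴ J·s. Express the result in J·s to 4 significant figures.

L_n = nℏ = 11 × 1.055 × 10⁻³⁴ = 1.160 × 10⁻³³ J·s

1.160 × 10⁻³³ J·s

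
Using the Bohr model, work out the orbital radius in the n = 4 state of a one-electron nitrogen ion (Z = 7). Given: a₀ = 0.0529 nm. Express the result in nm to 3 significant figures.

0.121 nm

r_n = n²a₀/Z = 4² × 0.0529 / 7
    = 16 × 0.0529 / 7 = 0.121 nm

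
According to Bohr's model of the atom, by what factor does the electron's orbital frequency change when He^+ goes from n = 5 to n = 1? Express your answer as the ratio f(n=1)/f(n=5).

f ∝ Z^2 · n^-3; with Z fixed, f ∝ n^-3.
f(n=1)/f(n=5) = (1/5)^-3 = 125

125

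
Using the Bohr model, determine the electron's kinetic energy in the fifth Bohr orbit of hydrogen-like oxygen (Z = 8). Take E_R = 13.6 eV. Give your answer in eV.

34.8 eV

For a Coulomb orbit the virial theorem gives K = −E_n.
E_n = −E_R·Z²/n², so K = E_R·Z²/n² = 13.6 × 8²/5² = 34.8 eV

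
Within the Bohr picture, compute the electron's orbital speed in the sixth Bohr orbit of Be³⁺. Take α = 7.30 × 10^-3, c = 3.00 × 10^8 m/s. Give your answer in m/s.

1.46 × 10^6 m/s

v_n = Zαc/n = 4 × 0.00730 × 3.00 × 10^8 / 6
    = 1.46 × 10^6 m/s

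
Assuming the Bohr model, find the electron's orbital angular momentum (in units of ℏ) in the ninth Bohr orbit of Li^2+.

9

L_n = nℏ, so L/ℏ = n = 9.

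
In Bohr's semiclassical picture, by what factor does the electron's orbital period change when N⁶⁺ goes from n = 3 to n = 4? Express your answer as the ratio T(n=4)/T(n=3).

64/27

T ∝ Z^-2 · n^3; with Z fixed, T ∝ n^3.
T(n=4)/T(n=3) = (4/3)^3 = 64/27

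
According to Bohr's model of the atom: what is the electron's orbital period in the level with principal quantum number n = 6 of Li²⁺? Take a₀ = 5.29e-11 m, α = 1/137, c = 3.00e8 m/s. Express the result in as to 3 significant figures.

r = n²a₀/Z = 6²·5.29e-11/3 = 6.35e-10 m
v = Zαc/n = 3·0.00730·3.00e8/6 = 1.09e6 m/s
T = 2πr/v = 3.64e-15 s = 3640 as

3640 as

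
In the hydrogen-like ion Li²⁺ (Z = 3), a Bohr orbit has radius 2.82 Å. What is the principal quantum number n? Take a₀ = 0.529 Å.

4

r_n = n²a₀/Z ⇒ n² = rZ/a₀ = 2.82 × 3 / 0.529 ≈ 15.99
n = 4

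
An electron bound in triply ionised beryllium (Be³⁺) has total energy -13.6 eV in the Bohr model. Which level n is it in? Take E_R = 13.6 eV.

4

E_n = −E_R Z²/n² ⇒ n² = E_R Z²/(−E_n) = 13.6 × 4² / 13.6 ≈ 16.00
n = 4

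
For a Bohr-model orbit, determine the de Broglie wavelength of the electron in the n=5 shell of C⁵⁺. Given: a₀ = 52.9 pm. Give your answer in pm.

The Bohr quantisation condition is nλ = 2πr_n.
r_n = n²a₀/Z = 220 pm
λ = 2πr_n/n = 2π·220/5 = 277 pm

277 pm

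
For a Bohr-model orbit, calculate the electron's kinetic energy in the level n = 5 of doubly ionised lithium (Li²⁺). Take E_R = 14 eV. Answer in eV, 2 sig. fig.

For a Coulomb orbit the virial theorem gives K = −E_n.
E_n = −E_R·Z²/n², so K = E_R·Z²/n² = 14 × 3²/5² = 5.0 eV

5.0 eV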